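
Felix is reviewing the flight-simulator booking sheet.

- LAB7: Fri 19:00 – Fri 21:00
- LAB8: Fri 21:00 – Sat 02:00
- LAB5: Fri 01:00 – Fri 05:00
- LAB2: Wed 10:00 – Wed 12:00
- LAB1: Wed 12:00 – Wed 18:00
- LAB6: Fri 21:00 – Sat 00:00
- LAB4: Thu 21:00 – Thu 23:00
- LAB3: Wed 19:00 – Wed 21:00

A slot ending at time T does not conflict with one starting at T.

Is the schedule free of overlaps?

No

Check each pair: they overlap iff neither finishes before the other starts.
Sorted by start: LAB2, LAB1, LAB3, LAB4, LAB5, LAB7, LAB6, LAB8.
LAB1 starts exactly when LAB2 ends (back-to-back, no overlap); LAB2 is clear from here.
LAB3 starts after LAB1 ends; LAB1 is clear from here.
LAB4 starts after LAB3 ends; LAB3 is clear from here.
LAB5 starts after LAB4 ends; LAB4 is clear from here.
LAB7 starts after LAB5 ends; LAB5 is clear from here.
LAB6 starts exactly when LAB7 ends (back-to-back, no overlap); LAB7 is clear from here.
LAB8 starts before LAB6 ends → LAB6 and LAB8 overlap.
That's a conflict, so the schedule is not conflict-free.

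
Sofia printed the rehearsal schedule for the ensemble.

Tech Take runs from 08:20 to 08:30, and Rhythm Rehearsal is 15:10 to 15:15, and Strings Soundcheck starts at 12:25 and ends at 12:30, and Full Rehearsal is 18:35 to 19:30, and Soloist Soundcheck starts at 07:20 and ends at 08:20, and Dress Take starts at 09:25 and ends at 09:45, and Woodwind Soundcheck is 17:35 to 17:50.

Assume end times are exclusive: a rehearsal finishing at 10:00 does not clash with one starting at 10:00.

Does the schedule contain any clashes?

Sorted by start: Soloist Soundcheck, Tech Take, Dress Take, Strings Soundcheck, Rhythm Rehearsal, Woodwind Soundcheck, Full Rehearsal.
Tech Take starts exactly when Soloist Soundcheck ends (back-to-back, no overlap); Soloist Soundcheck is clear from here.
Dress Take starts after Tech Take ends; Tech Take is clear from here.
Strings Soundcheck starts after Dress Take ends; Dress Take is clear from here.
Rhythm Rehearsal starts after Strings Soundcheck ends; Strings Soundcheck is clear from here.
Woodwind Soundcheck starts after Rhythm Rehearsal ends; Rhythm Rehearsal is clear from here.
Full Rehearsal starts after Woodwind Soundcheck ends.
Every pair is clear; the schedule has no overlaps.

No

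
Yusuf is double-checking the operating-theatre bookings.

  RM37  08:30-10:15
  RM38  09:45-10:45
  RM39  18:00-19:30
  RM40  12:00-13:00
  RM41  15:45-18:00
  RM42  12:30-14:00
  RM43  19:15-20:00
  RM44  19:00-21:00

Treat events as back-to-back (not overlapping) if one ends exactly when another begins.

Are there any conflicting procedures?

Sorted by start: RM37, RM38, RM40, RM42, RM41, RM39, RM44, RM43.
RM38 starts before RM37 ends → RM37 and RM38 overlap.
That's a conflict, so the schedule is not conflict-free.

Yes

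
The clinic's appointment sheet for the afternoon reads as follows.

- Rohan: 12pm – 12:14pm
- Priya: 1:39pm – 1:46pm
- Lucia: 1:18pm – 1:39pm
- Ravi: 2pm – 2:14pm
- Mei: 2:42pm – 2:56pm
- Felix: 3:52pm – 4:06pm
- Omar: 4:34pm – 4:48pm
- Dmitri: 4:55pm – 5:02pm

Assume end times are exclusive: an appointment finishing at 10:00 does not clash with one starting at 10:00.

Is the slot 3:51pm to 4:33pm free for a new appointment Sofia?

No — it overlaps Felix

Rohan: ends 12:14pm at or before Sofia starts 3:51pm → clear.
Lucia: ends 1:39pm at or before Sofia starts 3:51pm → clear.
Priya: ends 1:46pm at or before Sofia starts 3:51pm → clear.
Ravi: ends 2:14pm at or before Sofia starts 3:51pm → clear.
Mei: ends 2:56pm at or before Sofia starts 3:51pm → clear.
Felix: starts 3:52pm before Sofia ends 4:33pm, and ends 4:06pm after Sofia starts 3:51pm → overlap.
Omar: starts 4:34pm at or after Sofia ends 4:33pm → clear.
Dmitri: starts 4:55pm at or after Sofia ends 4:33pm → clear.
Sofia overlaps Felix.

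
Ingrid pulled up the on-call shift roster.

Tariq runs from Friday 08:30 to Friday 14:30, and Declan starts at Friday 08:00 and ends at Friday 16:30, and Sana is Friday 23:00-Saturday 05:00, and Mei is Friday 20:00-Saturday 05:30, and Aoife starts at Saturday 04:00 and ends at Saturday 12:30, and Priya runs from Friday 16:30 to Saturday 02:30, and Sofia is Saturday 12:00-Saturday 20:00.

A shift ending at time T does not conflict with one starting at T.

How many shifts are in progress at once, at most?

3

Walk through starts and ends in time order (an end at T is processed before a start at T):
Friday 08:00 start Declan → 1
Friday 08:30 start Tariq → 2
Friday 14:30 end Tariq → 1
Friday 16:30 end Declan → 0
Friday 16:30 start Priya → 1
Friday 20:00 start Mei → 2
Friday 23:00 start Sana → 3
Saturday 02:30 end Priya → 2
Saturday 04:00 start Aoife → 3
Saturday 05:00 end Sana → 2
Saturday 05:30 end Mei → 1
Saturday 12:00 start Sofia → 2
Saturday 12:30 end Aoife → 1
Saturday 20:00 end Sofia → 0
Peak is 3, at Friday 23:00 (Mei, Priya, Sana).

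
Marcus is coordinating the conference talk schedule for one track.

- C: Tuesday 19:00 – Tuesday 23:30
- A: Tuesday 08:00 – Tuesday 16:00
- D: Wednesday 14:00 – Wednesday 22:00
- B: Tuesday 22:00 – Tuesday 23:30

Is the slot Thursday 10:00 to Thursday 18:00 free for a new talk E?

A: ends Tuesday 16:00 at or before E starts Thursday 10:00 → clear.
C: ends Tuesday 23:30 at or before E starts Thursday 10:00 → clear.
B: ends Tuesday 23:30 at or before E starts Thursday 10:00 → clear.
D: ends Wednesday 22:00 at or before E starts Thursday 10:00 → clear.

Yes — the slot is free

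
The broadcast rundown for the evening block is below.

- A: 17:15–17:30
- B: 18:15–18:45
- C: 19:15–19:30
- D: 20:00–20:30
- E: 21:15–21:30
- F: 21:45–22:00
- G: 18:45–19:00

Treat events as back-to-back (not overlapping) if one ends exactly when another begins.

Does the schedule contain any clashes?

Sorted by start: A, B, G, C, D, E, F.
B starts after A ends, so A has no further overlaps.
G starts exactly when B ends (back-to-back, no overlap), so B has no further overlaps.
C starts after G ends, so G has no further overlaps.
D starts after C ends, so C has no further overlaps.
E starts after D ends, so D has no further overlaps.
F starts after E ends.
Every pair is clear; the schedule has no overlaps.

No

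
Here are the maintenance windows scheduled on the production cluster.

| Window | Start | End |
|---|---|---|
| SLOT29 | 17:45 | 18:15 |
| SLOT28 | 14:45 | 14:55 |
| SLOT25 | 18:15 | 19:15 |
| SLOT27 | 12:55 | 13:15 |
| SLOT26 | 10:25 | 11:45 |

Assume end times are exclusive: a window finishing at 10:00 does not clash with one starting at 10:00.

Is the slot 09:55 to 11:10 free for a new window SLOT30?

SLOT26: starts 10:25 before SLOT30 ends 11:10, and ends 11:45 after SLOT30 starts 09:55 → overlap.
SLOT27: starts 12:55 at or after SLOT30 ends 11:10 → clear.
SLOT28: starts 14:45 at or after SLOT30 ends 11:10 → clear.
SLOT29: starts 17:45 at or after SLOT30 ends 11:10 → clear.
SLOT25: starts 18:15 at or after SLOT30 ends 11:10 → clear.
SLOT30 overlaps SLOT26.

No — it overlaps SLOT26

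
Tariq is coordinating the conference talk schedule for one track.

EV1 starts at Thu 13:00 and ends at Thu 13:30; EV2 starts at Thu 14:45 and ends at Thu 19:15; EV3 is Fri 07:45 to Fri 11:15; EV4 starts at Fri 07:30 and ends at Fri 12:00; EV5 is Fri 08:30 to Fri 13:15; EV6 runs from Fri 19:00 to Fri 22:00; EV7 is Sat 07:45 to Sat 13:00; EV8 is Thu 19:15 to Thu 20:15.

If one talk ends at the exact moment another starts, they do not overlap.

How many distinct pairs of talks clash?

3

Sorted by start: EV1, EV2, EV8, EV4, EV3, EV5, EV6, EV7.
EV2 starts after EV1 ends, so nothing later overlaps EV1 either.
EV8 starts exactly when EV2 ends (back-to-back, no overlap), so nothing later overlaps EV2 either.
EV4 starts after EV8 ends, so nothing later overlaps EV8 either.
EV3 starts before EV4 ends → EV4 and EV3 overlap.
EV5 starts before EV4 ends → EV4 and EV5 overlap.
EV6 starts after EV4 ends, so nothing later overlaps EV4 either.
EV5 starts before EV3 ends → EV3 and EV5 overlap.
EV6 starts after EV3 ends, so nothing later overlaps EV3 either.
EV6 starts after EV5 ends, so nothing later overlaps EV5 either.
EV7 starts after EV6 ends.
Overlapping pairs: EV3 & EV4, EV3 & EV5, EV4 & EV5 — 3 in total.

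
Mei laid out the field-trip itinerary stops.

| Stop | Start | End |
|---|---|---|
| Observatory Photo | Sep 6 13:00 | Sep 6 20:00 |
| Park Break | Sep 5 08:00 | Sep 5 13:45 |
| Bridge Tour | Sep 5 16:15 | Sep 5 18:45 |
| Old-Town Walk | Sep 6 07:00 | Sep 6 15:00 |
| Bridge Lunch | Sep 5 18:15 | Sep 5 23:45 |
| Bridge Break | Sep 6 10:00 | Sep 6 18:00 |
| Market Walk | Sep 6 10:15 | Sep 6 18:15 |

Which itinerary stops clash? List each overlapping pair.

Bridge Break & Market Walk, Bridge Break & Observatory Photo, Bridge Break & Old-Town Walk, Bridge Lunch & Bridge Tour, Market Walk & Observatory Photo, Market Walk & Old-Town Walk, Observatory Photo & Old-Town Walk

Two intervals overlap when each starts before the other ends.
Sorted by start: Park Break, Bridge Tour, Bridge Lunch, Old-Town Walk, Bridge Break, Market Walk, Observatory Photo.
Bridge Tour starts after Park Break ends, so nothing later overlaps Park Break either.
Bridge Lunch starts before Bridge Tour ends → Bridge Tour and Bridge Lunch overlap.
Old-Town Walk starts after Bridge Tour ends, so nothing later overlaps Bridge Tour either.
Old-Town Walk starts after Bridge Lunch ends, so nothing later overlaps Bridge Lunch either.
Bridge Break starts before Old-Town Walk ends → Old-Town Walk and Bridge Break overlap.
Market Walk starts before Old-Town Walk ends → Old-Town Walk and Market Walk overlap.
Observatory Photo starts before Old-Town Walk ends → Old-Town Walk and Observatory Photo overlap.
Market Walk starts before Bridge Break ends → Bridge Break and Market Walk overlap.
Observatory Photo starts before Bridge Break ends → Bridge Break and Observatory Photo overlap.
Observatory Photo starts before Market Walk ends → Market Walk and Observatory Photo overlap.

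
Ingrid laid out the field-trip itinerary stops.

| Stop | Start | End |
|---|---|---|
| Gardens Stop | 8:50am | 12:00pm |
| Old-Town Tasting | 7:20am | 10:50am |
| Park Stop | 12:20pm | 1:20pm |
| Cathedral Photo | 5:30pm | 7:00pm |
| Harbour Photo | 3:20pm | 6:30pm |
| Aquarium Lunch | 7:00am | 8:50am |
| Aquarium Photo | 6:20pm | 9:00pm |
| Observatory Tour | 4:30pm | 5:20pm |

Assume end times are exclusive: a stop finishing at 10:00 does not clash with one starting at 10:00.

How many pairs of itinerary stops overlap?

6

Check each pair: they overlap iff neither finishes before the other starts.
Sorted by start: Aquarium Lunch, Old-Town Tasting, Gardens Stop, Park Stop, Harbour Photo, Observatory Tour, Cathedral Photo, Aquarium Photo.
Old-Town Tasting starts before Aquarium Lunch ends → Aquarium Lunch and Old-Town Tasting overlap.
Gardens Stop starts exactly when Aquarium Lunch ends (back-to-back, no overlap); Aquarium Lunch is clear from here.
Gardens Stop starts before Old-Town Tasting ends → Old-Town Tasting and Gardens Stop overlap.
Park Stop starts after Old-Town Tasting ends; Old-Town Tasting is clear from here.
Park Stop starts after Gardens Stop ends; Gardens Stop is clear from here.
Harbour Photo starts after Park Stop ends; Park Stop is clear from here.
Observatory Tour starts before Harbour Photo ends → Harbour Photo and Observatory Tour overlap.
Cathedral Photo starts before Harbour Photo ends → Harbour Photo and Cathedral Photo overlap.
Aquarium Photo starts before Harbour Photo ends → Harbour Photo and Aquarium Photo overlap.
Cathedral Photo starts after Observatory Tour ends; Observatory Tour is clear from here.
Aquarium Photo starts before Cathedral Photo ends → Cathedral Photo and Aquarium Photo overlap.
Overlapping pairs: Aquarium Lunch & Old-Town Tasting, Aquarium Photo & Cathedral Photo, Aquarium Photo & Harbour Photo, Cathedral Photo & Harbour Photo, Gardens Stop & Old-Town Tasting, Harbour Photo & Observatory Tour — 6 in total.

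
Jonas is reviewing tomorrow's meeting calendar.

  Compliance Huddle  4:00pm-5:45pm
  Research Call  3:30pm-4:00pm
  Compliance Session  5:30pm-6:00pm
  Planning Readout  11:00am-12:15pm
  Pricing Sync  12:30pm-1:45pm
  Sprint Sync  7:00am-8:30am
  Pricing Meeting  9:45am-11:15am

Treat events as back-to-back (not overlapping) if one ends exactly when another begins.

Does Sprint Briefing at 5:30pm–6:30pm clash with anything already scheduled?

Sprint Sync: ends 8:30am at or before Sprint Briefing starts 5:30pm → clear.
Pricing Meeting: ends 11:15am at or before Sprint Briefing starts 5:30pm → clear.
Planning Readout: ends 12:15pm at or before Sprint Briefing starts 5:30pm → clear.
Pricing Sync: ends 1:45pm at or before Sprint Briefing starts 5:30pm → clear.
Research Call: ends 4:00pm at or before Sprint Briefing starts 5:30pm → clear.
Compliance Huddle: starts 4:00pm before Sprint Briefing ends 6:30pm, and ends 5:45pm after Sprint Briefing starts 5:30pm → overlap.
Compliance Session: starts 5:30pm before Sprint Briefing ends 6:30pm, and ends 6:00pm after Sprint Briefing starts 5:30pm → overlap.
Sprint Briefing overlaps Compliance Huddle, Compliance Session.

Yes — it overlaps Compliance Huddle, Compliance Session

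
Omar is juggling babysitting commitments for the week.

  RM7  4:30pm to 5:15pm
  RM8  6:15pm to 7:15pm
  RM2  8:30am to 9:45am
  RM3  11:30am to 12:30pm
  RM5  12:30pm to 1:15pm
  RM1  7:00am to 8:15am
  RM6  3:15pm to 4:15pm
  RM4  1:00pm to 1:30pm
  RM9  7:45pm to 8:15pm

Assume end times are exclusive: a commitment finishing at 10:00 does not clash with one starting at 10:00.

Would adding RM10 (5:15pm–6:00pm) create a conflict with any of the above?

RM1: ends 8:15am at or before RM10 starts 5:15pm → clear.
RM2: ends 9:45am at or before RM10 starts 5:15pm → clear.
RM3: ends 12:30pm at or before RM10 starts 5:15pm → clear.
RM5: ends 1:15pm at or before RM10 starts 5:15pm → clear.
RM4: ends 1:30pm at or before RM10 starts 5:15pm → clear.
RM6: ends 4:15pm at or before RM10 starts 5:15pm → clear.
RM7: ends 5:15pm at or before RM10 starts 5:15pm → clear.
RM8: starts 6:15pm at or after RM10 ends 6:00pm → clear.
RM9: starts 7:45pm at or after RM10 ends 6:00pm → clear.

No — it doesn't clash with anything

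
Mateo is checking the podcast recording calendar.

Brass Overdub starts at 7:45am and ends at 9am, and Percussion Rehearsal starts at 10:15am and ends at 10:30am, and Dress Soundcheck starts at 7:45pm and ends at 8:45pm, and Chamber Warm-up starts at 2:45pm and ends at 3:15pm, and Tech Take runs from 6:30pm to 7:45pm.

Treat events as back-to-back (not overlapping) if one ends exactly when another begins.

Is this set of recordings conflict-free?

Yes

Check each pair: they overlap iff neither finishes before the other starts.
Sorted by start: Brass Overdub, Percussion Rehearsal, Chamber Warm-up, Tech Take, Dress Soundcheck.
Percussion Rehearsal starts after Brass Overdub ends — done with Brass Overdub.
Chamber Warm-up starts after Percussion Rehearsal ends — done with Percussion Rehearsal.
Tech Take starts after Chamber Warm-up ends — done with Chamber Warm-up.
Dress Soundcheck starts exactly when Tech Take ends (back-to-back, no overlap).
Every pair is clear; the schedule has no overlaps.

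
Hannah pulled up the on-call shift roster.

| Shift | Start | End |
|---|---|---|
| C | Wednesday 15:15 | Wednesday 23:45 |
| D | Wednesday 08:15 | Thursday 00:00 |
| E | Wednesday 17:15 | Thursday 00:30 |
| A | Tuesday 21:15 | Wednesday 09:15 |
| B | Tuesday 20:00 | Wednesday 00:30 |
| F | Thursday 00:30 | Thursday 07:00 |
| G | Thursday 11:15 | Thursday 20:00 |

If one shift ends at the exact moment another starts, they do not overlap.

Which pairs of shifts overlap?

A & B, A & D, C & D, C & E, D & E

Sorted by start: B, A, D, C, E, F, G.
A starts before B ends → B and A overlap.
D starts after B ends — done with B.
D starts before A ends → A and D overlap.
C starts after A ends — done with A.
C starts before D ends → D and C overlap.
E starts before D ends → D and E overlap.
F starts after D ends — done with D.
E starts before C ends → C and E overlap.
F starts after C ends — done with C.
F starts exactly when E ends (back-to-back, no overlap) — done with E.
G starts after F ends.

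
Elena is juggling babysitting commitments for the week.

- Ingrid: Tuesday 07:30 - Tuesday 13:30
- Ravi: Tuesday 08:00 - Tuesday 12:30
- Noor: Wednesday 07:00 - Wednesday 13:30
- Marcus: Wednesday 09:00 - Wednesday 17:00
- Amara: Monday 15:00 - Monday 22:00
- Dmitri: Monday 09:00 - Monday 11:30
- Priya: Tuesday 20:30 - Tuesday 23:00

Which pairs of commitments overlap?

Sorted by start: Dmitri, Amara, Ingrid, Ravi, Priya, Noor, Marcus.
Amara starts after Dmitri ends, so Dmitri has no further overlaps.
Ingrid starts after Amara ends, so Amara has no further overlaps.
Ravi starts before Ingrid ends → Ingrid and Ravi overlap.
Priya starts after Ingrid ends, so Ingrid has no further overlaps.
Priya starts after Ravi ends, so Ravi has no further overlaps.
Noor starts after Priya ends, so Priya has no further overlaps.
Marcus starts before Noor ends → Noor and Marcus overlap.

Ingrid & Ravi, Marcus & Noor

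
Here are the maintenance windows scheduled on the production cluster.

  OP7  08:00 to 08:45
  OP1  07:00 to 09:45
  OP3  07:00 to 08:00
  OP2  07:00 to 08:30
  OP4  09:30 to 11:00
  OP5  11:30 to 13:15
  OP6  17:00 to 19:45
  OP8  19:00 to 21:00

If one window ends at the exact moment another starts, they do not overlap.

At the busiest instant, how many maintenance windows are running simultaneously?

3

Sweep the timeline, counting +1 at each start and −1 at each end (ends before starts at a tie):
07:00 start OP1 → 1
07:00 start OP2 → 2
07:00 start OP3 → 3
08:00 end OP3 → 2
08:00 start OP7 → 3
08:30 end OP2 → 2
08:45 end OP7 → 1
09:30 start OP4 → 2
09:45 end OP1 → 1
11:00 end OP4 → 0
11:30 start OP5 → 1
13:15 end OP5 → 0
17:00 start OP6 → 1
19:00 start OP8 → 2
19:45 end OP6 → 1
21:00 end OP8 → 0
Peak is 3, at 07:00 (OP1, OP2, OP3).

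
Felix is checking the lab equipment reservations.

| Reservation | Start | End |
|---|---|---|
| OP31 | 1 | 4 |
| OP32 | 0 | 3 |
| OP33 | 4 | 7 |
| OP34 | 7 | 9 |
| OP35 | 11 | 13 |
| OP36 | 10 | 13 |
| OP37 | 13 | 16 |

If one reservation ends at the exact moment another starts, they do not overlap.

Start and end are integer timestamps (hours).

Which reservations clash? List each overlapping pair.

OP31 & OP32, OP35 & OP36

Sorted by start: OP32, OP31, OP33, OP34, OP36, OP35, OP37.
OP31 starts before OP32 ends → OP32 and OP31 overlap.
OP33 starts after OP32 ends, so nothing later overlaps OP32 either.
OP33 starts exactly when OP31 ends (back-to-back, no overlap), so nothing later overlaps OP31 either.
OP34 starts exactly when OP33 ends (back-to-back, no overlap), so nothing later overlaps OP33 either.
OP36 starts after OP34 ends, so nothing later overlaps OP34 either.
OP35 starts before OP36 ends → OP36 and OP35 overlap.
OP37 starts exactly when OP36 ends (back-to-back, no overlap).
OP37 starts exactly when OP35 ends (back-to-back, no overlap).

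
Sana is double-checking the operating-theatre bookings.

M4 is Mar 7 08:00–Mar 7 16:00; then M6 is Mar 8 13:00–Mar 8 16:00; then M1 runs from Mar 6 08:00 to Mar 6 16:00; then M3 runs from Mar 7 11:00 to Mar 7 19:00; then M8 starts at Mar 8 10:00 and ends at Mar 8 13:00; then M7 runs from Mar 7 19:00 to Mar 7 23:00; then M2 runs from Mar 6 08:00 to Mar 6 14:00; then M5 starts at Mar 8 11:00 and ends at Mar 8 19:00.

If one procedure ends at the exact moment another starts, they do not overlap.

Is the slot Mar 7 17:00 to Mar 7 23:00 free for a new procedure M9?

M1: ends Mar 6 16:00 at or before M9 starts Mar 7 17:00 → clear.
M2: ends Mar 6 14:00 at or before M9 starts Mar 7 17:00 → clear.
M4: ends Mar 7 16:00 at or before M9 starts Mar 7 17:00 → clear.
M3: starts Mar 7 11:00 before M9 ends Mar 7 23:00, and ends Mar 7 19:00 after M9 starts Mar 7 17:00 → overlap.
M7: starts Mar 7 19:00 before M9 ends Mar 7 23:00, and ends Mar 7 23:00 after M9 starts Mar 7 17:00 → overlap.
M8: starts Mar 8 10:00 at or after M9 ends Mar 7 23:00 → clear.
M5: starts Mar 8 11:00 at or after M9 ends Mar 7 23:00 → clear.
M6: starts Mar 8 13:00 at or after M9 ends Mar 7 23:00 → clear.
M9 overlaps M3, M7.

No — it overlaps M3, M7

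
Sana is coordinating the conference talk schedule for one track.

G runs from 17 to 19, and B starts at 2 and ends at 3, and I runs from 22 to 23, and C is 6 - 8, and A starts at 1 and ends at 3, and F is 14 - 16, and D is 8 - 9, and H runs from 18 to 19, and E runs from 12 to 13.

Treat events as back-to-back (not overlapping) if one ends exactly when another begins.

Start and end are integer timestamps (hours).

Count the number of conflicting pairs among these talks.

2

Sorted by start: A, B, C, D, E, F, G, H, I.
B starts before A ends → A and B overlap.
C starts after A ends, so A has no further overlaps.
C starts after B ends, so B has no further overlaps.
D starts exactly when C ends (back-to-back, no overlap), so C has no further overlaps.
E starts after D ends, so D has no further overlaps.
F starts after E ends, so E has no further overlaps.
G starts after F ends, so F has no further overlaps.
H starts before G ends → G and H overlap.
I starts after G ends.
I starts after H ends.
Overlapping pairs: A & B, G & H — 2 in total.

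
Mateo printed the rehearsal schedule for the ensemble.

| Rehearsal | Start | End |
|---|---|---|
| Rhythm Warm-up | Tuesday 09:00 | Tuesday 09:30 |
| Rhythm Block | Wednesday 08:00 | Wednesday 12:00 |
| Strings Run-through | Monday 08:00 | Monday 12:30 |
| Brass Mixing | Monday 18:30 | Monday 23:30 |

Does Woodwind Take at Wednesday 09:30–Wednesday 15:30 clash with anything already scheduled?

Strings Run-through: ends Monday 12:30 at or before Woodwind Take starts Wednesday 09:30 → clear.
Brass Mixing: ends Monday 23:30 at or before Woodwind Take starts Wednesday 09:30 → clear.
Rhythm Warm-up: ends Tuesday 09:30 at or before Woodwind Take starts Wednesday 09:30 → clear.
Rhythm Block: starts Wednesday 08:00 before Woodwind Take ends Wednesday 15:30, and ends Wednesday 12:00 after Woodwind Take starts Wednesday 09:30 → overlap.
Woodwind Take overlaps Rhythm Block.

Yes — it overlaps Rhythm Block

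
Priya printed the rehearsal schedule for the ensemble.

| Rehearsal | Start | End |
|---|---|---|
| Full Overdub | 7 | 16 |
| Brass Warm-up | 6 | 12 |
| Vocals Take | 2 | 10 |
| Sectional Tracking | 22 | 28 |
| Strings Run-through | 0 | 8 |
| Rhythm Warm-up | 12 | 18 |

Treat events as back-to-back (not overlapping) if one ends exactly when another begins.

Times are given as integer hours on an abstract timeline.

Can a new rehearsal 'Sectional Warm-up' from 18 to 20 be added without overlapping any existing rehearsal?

Strings Run-through: ends 8 at or before Sectional Warm-up starts 18 → clear.
Vocals Take: ends 10 at or before Sectional Warm-up starts 18 → clear.
Brass Warm-up: ends 12 at or before Sectional Warm-up starts 18 → clear.
Full Overdub: ends 16 at or before Sectional Warm-up starts 18 → clear.
Rhythm Warm-up: ends 18 at or before Sectional Warm-up starts 18 → clear.
Sectional Tracking: starts 22 at or after Sectional Warm-up ends 20 → clear.

Yes — the slot is free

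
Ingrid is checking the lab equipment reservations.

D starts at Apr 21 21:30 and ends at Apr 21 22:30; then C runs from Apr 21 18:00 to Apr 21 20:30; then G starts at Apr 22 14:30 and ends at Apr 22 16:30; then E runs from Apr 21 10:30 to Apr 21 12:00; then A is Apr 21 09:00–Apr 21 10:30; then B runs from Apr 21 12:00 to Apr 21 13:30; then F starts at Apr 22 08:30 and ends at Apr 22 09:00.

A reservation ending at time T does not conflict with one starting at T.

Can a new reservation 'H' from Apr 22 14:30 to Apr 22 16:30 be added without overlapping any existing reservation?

A: ends Apr 21 10:30 at or before H starts Apr 22 14:30 → clear.
E: ends Apr 21 12:00 at or before H starts Apr 22 14:30 → clear.
B: ends Apr 21 13:30 at or before H starts Apr 22 14:30 → clear.
C: ends Apr 21 20:30 at or before H starts Apr 22 14:30 → clear.
D: ends Apr 21 22:30 at or before H starts Apr 22 14:30 → clear.
F: ends Apr 22 09:00 at or before H starts Apr 22 14:30 → clear.
G: starts Apr 22 14:30 before H ends Apr 22 16:30, and ends Apr 22 16:30 after H starts Apr 22 14:30 → overlap.
H overlaps G.

No — it overlaps G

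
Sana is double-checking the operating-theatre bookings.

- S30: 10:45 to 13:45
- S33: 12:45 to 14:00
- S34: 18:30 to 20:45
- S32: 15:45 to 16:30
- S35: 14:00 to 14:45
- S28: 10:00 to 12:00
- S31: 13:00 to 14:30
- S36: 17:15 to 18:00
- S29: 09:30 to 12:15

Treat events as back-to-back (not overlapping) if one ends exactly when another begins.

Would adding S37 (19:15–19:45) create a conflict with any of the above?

S29: ends 12:15 at or before S37 starts 19:15 → clear.
S28: ends 12:00 at or before S37 starts 19:15 → clear.
S30: ends 13:45 at or before S37 starts 19:15 → clear.
S33: ends 14:00 at or before S37 starts 19:15 → clear.
S31: ends 14:30 at or before S37 starts 19:15 → clear.
S35: ends 14:45 at or before S37 starts 19:15 → clear.
S32: ends 16:30 at or before S37 starts 19:15 → clear.
S36: ends 18:00 at or before S37 starts 19:15 → clear.
S34: starts 18:30 before S37 ends 19:45, and ends 20:45 after S37 starts 19:15 → overlap.
S37 overlaps S34.

Yes — it overlaps S34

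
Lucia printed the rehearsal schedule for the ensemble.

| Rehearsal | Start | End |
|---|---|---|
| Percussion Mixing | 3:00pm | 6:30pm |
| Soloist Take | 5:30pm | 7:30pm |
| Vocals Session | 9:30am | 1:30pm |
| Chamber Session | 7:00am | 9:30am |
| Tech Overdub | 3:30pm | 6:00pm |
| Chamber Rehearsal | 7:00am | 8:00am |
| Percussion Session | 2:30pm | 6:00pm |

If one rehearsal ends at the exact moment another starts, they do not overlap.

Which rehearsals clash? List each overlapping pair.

Chamber Rehearsal & Chamber Session, Percussion Mixing & Percussion Session, Percussion Mixing & Soloist Take, Percussion Mixing & Tech Overdub, Percussion Session & Soloist Take, Percussion Session & Tech Overdub, Soloist Take & Tech Overdub

Sorted by start: Chamber Rehearsal, Chamber Session, Vocals Session, Percussion Session, Percussion Mixing, Tech Overdub, Soloist Take.
Chamber Session starts before Chamber Rehearsal ends → Chamber Rehearsal and Chamber Session overlap.
Vocals Session starts after Chamber Rehearsal ends, so Chamber Rehearsal has no further overlaps.
Vocals Session starts exactly when Chamber Session ends (back-to-back, no overlap), so Chamber Session has no further overlaps.
Percussion Session starts after Vocals Session ends, so Vocals Session has no further overlaps.
Percussion Mixing starts before Percussion Session ends → Percussion Session and Percussion Mixing overlap.
Tech Overdub starts before Percussion Session ends → Percussion Session and Tech Overdub overlap.
Soloist Take starts before Percussion Session ends → Percussion Session and Soloist Take overlap.
Tech Overdub starts before Percussion Mixing ends → Percussion Mixing and Tech Overdub overlap.
Soloist Take starts before Percussion Mixing ends → Percussion Mixing and Soloist Take overlap.
Soloist Take starts before Tech Overdub ends → Tech Overdub and Soloist Take overlap.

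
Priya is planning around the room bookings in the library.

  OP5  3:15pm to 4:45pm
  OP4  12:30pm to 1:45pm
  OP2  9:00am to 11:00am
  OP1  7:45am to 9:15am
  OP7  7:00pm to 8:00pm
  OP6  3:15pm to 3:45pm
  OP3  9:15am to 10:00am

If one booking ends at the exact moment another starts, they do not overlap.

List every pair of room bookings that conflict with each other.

Check each pair: they overlap iff neither finishes before the other starts.
Sorted by start: OP1, OP2, OP3, OP4, OP5, OP6, OP7.
OP2 starts before OP1 ends → OP1 and OP2 overlap.
OP3 starts exactly when OP1 ends (back-to-back, no overlap), so OP1 has no further overlaps.
OP3 starts before OP2 ends → OP2 and OP3 overlap.
OP4 starts after OP2 ends, so OP2 has no further overlaps.
OP4 starts after OP3 ends, so OP3 has no further overlaps.
OP5 starts after OP4 ends, so OP4 has no further overlaps.
OP6 starts before OP5 ends → OP5 and OP6 overlap.
OP7 starts after OP5 ends.
OP7 starts after OP6 ends.

OP1 & OP2, OP2 & OP3, OP5 & OP6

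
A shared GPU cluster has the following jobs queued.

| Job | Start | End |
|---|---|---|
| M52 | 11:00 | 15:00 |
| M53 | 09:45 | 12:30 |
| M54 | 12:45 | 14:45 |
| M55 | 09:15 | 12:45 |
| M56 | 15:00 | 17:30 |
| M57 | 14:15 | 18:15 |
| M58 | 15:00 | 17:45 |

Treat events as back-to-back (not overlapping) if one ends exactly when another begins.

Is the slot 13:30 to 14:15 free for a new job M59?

M55: ends 12:45 at or before M59 starts 13:30 → clear.
M53: ends 12:30 at or before M59 starts 13:30 → clear.
M52: starts 11:00 before M59 ends 14:15, and ends 15:00 after M59 starts 13:30 → overlap.
M54: starts 12:45 before M59 ends 14:15, and ends 14:45 after M59 starts 13:30 → overlap.
M57: starts 14:15 at or after M59 ends 14:15 → clear.
M56: starts 15:00 at or after M59 ends 14:15 → clear.
M58: starts 15:00 at or after M59 ends 14:15 → clear.
M59 overlaps M52, M54.

No — it overlaps M52, M54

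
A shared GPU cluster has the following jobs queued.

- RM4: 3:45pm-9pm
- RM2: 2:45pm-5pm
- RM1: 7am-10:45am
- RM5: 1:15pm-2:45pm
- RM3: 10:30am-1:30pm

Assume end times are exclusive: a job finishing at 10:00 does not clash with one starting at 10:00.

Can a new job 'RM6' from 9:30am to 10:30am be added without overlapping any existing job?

No — it overlaps RM1

RM1: starts 7am before RM6 ends 10:30am, and ends 10:45am after RM6 starts 9:30am → overlap.
RM3: starts 10:30am at or after RM6 ends 10:30am → clear.
RM5: starts 1:15pm at or after RM6 ends 10:30am → clear.
RM2: starts 2:45pm at or after RM6 ends 10:30am → clear.
RM4: starts 3:45pm at or after RM6 ends 10:30am → clear.
RM6 overlaps RM1.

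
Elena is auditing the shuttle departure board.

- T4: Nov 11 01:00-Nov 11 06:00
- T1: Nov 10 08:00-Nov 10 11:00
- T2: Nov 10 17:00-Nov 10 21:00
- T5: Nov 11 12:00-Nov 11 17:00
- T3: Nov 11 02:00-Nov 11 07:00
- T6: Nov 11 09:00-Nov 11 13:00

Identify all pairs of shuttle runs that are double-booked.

T3 & T4, T5 & T6

Two intervals overlap when each starts before the other ends.
Sorted by start: T1, T2, T4, T3, T6, T5.
T2 starts after T1 ends; T1 is clear from here.
T4 starts after T2 ends; T2 is clear from here.
T3 starts before T4 ends → T4 and T3 overlap.
T6 starts after T4 ends; T4 is clear from here.
T6 starts after T3 ends; T3 is clear from here.
T5 starts before T6 ends → T6 and T5 overlap.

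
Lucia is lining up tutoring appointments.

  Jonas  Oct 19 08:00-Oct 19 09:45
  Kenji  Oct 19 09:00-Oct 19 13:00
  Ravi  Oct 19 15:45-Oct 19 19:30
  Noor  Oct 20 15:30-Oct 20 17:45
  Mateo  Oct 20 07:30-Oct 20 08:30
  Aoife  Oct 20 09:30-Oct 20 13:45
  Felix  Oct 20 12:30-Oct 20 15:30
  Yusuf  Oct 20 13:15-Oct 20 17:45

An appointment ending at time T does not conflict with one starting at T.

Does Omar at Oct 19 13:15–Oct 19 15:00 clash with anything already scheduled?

Jonas: ends Oct 19 09:45 at or before Omar starts Oct 19 13:15 → clear.
Kenji: ends Oct 19 13:00 at or before Omar starts Oct 19 13:15 → clear.
Ravi: starts Oct 19 15:45 at or after Omar ends Oct 19 15:00 → clear.
Mateo: starts Oct 20 07:30 at or after Omar ends Oct 19 15:00 → clear.
Aoife: starts Oct 20 09:30 at or after Omar ends Oct 19 15:00 → clear.
Felix: starts Oct 20 12:30 at or after Omar ends Oct 19 15:00 → clear.
Yusuf: starts Oct 20 13:15 at or after Omar ends Oct 19 15:00 → clear.
Noor: starts Oct 20 15:30 at or after Omar ends Oct 19 15:00 → clear.

No — it doesn't clash with anything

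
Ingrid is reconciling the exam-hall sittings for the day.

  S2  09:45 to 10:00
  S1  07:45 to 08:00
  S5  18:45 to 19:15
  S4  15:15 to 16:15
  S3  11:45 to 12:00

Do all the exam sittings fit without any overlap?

Sorted by start: S1, S2, S3, S4, S5.
S2 starts after S1 ends — done with S1.
S3 starts after S2 ends — done with S2.
S4 starts after S3 ends — done with S3.
S5 starts after S4 ends.
Every pair is clear; the schedule has no overlaps.

Yes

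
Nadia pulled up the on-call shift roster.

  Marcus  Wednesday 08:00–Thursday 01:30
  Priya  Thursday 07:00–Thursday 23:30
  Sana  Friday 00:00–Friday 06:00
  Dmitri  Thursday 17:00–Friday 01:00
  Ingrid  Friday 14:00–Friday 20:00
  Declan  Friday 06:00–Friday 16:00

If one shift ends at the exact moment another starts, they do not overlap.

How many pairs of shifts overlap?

3

Sorted by start: Marcus, Priya, Dmitri, Sana, Declan, Ingrid.
Priya starts after Marcus ends, so Marcus has no further overlaps.
Dmitri starts before Priya ends → Priya and Dmitri overlap.
Sana starts after Priya ends, so Priya has no further overlaps.
Sana starts before Dmitri ends → Dmitri and Sana overlap.
Declan starts after Dmitri ends, so Dmitri has no further overlaps.
Declan starts exactly when Sana ends (back-to-back, no overlap), so Sana has no further overlaps.
Ingrid starts before Declan ends → Declan and Ingrid overlap.
Overlapping pairs: Declan & Ingrid, Dmitri & Priya, Dmitri & Sana — 3 in total.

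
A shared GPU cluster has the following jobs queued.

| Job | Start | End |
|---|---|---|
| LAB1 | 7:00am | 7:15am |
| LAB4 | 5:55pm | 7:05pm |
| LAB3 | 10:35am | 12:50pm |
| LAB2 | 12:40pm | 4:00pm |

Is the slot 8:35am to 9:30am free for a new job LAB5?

LAB1: ends 7:15am at or before LAB5 starts 8:35am → clear.
LAB3: starts 10:35am at or after LAB5 ends 9:30am → clear.
LAB2: starts 12:40pm at or after LAB5 ends 9:30am → clear.
LAB4: starts 5:55pm at or after LAB5 ends 9:30am → clear.

Yes — the slot is free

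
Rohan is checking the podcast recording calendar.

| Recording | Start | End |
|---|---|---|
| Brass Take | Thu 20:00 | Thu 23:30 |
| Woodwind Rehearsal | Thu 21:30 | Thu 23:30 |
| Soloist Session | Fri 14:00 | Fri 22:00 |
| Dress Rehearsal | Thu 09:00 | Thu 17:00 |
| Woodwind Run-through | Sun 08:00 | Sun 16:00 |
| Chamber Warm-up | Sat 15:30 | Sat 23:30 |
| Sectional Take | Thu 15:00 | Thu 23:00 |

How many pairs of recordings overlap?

4

Sorted by start: Dress Rehearsal, Sectional Take, Brass Take, Woodwind Rehearsal, Soloist Session, Chamber Warm-up, Woodwind Run-through.
Sectional Take starts before Dress Rehearsal ends → Dress Rehearsal and Sectional Take overlap.
Brass Take starts after Dress Rehearsal ends, so nothing later overlaps Dress Rehearsal either.
Brass Take starts before Sectional Take ends → Sectional Take and Brass Take overlap.
Woodwind Rehearsal starts before Sectional Take ends → Sectional Take and Woodwind Rehearsal overlap.
Soloist Session starts after Sectional Take ends, so nothing later overlaps Sectional Take either.
Woodwind Rehearsal starts before Brass Take ends → Brass Take and Woodwind Rehearsal overlap.
Soloist Session starts after Brass Take ends, so nothing later overlaps Brass Take either.
Soloist Session starts after Woodwind Rehearsal ends, so nothing later overlaps Woodwind Rehearsal either.
Chamber Warm-up starts after Soloist Session ends, so nothing later overlaps Soloist Session either.
Woodwind Run-through starts after Chamber Warm-up ends.
Overlapping pairs: Brass Take & Sectional Take, Brass Take & Woodwind Rehearsal, Dress Rehearsal & Sectional Take, Sectional Take & Woodwind Rehearsal — 4 in total.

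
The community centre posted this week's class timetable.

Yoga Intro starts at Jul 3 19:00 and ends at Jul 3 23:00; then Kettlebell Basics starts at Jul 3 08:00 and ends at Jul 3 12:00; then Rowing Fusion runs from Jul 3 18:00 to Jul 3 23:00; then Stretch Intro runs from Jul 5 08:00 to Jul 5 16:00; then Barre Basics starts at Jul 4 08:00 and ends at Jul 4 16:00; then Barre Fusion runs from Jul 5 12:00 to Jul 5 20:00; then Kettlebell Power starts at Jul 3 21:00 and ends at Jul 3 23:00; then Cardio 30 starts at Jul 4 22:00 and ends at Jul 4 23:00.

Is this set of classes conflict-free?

Sorted by start: Kettlebell Basics, Rowing Fusion, Yoga Intro, Kettlebell Power, Barre Basics, Cardio 30, Stretch Intro, Barre Fusion.
Rowing Fusion starts after Kettlebell Basics ends; Kettlebell Basics is clear from here.
Yoga Intro starts before Rowing Fusion ends → Rowing Fusion and Yoga Intro overlap.
That's a conflict, so the schedule is not conflict-free.

No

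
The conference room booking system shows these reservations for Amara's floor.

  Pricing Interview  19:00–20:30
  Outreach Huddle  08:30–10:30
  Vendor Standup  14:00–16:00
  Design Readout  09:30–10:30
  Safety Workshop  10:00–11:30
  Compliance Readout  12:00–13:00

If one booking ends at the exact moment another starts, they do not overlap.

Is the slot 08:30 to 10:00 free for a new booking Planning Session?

Outreach Huddle: starts 08:30 before Planning Session ends 10:00, and ends 10:30 after Planning Session starts 08:30 → overlap.
Design Readout: starts 09:30 before Planning Session ends 10:00, and ends 10:30 after Planning Session starts 08:30 → overlap.
Safety Workshop: starts 10:00 at or after Planning Session ends 10:00 → clear.
Compliance Readout: starts 12:00 at or after Planning Session ends 10:00 → clear.
Vendor Standup: starts 14:00 at or after Planning Session ends 10:00 → clear.
Pricing Interview: starts 19:00 at or after Planning Session ends 10:00 → clear.
Planning Session overlaps Outreach Huddle, Design Readout.

No — it overlaps Design Readout, Outreach Huddle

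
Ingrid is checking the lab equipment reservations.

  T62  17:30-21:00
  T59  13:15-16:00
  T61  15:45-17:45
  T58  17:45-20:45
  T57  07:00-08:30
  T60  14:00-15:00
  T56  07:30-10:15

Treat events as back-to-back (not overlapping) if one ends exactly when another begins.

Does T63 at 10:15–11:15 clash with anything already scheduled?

No — it doesn't clash with anything

T57: ends 08:30 at or before T63 starts 10:15 → clear.
T56: ends 10:15 at or before T63 starts 10:15 → clear.
T59: starts 13:15 at or after T63 ends 11:15 → clear.
T60: starts 14:00 at or after T63 ends 11:15 → clear.
T61: starts 15:45 at or after T63 ends 11:15 → clear.
T62: starts 17:30 at or after T63 ends 11:15 → clear.
T58: starts 17:45 at or after T63 ends 11:15 → clear.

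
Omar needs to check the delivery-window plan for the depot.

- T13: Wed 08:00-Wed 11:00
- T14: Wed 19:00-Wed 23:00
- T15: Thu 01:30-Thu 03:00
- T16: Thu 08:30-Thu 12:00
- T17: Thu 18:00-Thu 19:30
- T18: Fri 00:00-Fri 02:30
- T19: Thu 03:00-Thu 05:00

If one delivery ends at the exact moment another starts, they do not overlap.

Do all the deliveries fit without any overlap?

Yes

Sorted by start: T13, T14, T15, T19, T16, T17, T18.
T14 starts after T13 ends — done with T13.
T15 starts after T14 ends — done with T14.
T19 starts exactly when T15 ends (back-to-back, no overlap) — done with T15.
T16 starts after T19 ends — done with T19.
T17 starts after T16 ends — done with T16.
T18 starts after T17 ends.
Every pair is clear; the schedule has no overlaps.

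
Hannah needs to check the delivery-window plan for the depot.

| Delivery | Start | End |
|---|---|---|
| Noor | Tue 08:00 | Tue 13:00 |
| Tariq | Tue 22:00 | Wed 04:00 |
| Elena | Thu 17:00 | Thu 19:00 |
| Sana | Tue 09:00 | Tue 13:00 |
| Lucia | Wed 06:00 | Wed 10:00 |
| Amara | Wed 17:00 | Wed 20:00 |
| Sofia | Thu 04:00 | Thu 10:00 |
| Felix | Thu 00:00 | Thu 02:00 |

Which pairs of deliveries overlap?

Check each pair: they overlap iff neither finishes before the other starts.
Sorted by start: Noor, Sana, Tariq, Lucia, Amara, Felix, Sofia, Elena.
Sana starts before Noor ends → Noor and Sana overlap.
Tariq starts after Noor ends, so nothing later overlaps Noor either.
Tariq starts after Sana ends, so nothing later overlaps Sana either.
Lucia starts after Tariq ends, so nothing later overlaps Tariq either.
Amara starts after Lucia ends, so nothing later overlaps Lucia either.
Felix starts after Amara ends, so nothing later overlaps Amara either.
Sofia starts after Felix ends, so nothing later overlaps Felix either.
Elena starts after Sofia ends.

Noor & Sana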